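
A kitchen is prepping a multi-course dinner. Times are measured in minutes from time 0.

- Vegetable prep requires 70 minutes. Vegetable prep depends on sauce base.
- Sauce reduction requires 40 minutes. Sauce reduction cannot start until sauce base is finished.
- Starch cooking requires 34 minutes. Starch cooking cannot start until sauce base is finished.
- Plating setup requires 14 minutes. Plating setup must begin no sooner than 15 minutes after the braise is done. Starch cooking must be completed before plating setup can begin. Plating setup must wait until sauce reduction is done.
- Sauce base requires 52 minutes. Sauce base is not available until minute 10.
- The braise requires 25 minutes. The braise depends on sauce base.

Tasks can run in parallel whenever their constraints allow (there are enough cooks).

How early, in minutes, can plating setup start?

After its own release at minute 10, sauce base can start at minute 10 and finishes at minute 62.
Starch cooking cannot begin until sauce base (finishes minute 62). It runs from minute 62 to 62 + 34 = minute 96.
Sauce reduction cannot begin until sauce base (finishes minute 62). It runs from minute 62 to 62 + 40 = minute 102.
After sauce base (finishes minute 62), the braise can start at minute 62 and finishes at minute 87.
Plating setup waits on the braise (finishes minute 87, plus 15-minute gap → minute 102); starch cooking (finishes minute 96); sauce reduction (finishes minute 102). The latest of these is minute 102, which is the earliest plating setup can start.

102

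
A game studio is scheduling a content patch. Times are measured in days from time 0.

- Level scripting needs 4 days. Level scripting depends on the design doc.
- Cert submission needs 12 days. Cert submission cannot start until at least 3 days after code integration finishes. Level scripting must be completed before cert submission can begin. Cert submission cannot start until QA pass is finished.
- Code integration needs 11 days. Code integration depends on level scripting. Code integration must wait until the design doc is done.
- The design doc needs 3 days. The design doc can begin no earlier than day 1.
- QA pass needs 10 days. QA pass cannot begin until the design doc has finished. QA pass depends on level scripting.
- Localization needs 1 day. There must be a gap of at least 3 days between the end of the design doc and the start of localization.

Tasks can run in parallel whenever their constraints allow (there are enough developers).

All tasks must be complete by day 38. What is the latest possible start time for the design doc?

Nothing follows cert submission; the deadline of day 38 is its only limit. It must start by 38 − 12 = day 26.
Code integration has to be done before cert submission (must start by day 26, minus 3-day gap → day 23). That means finishing by day 23, i.e. starting by 23 − 11 = day 12.
QA pass has to be done before cert submission (must start by day 26). That means finishing by day 26, i.e. starting by 26 − 10 = day 16.
Level scripting must finish in time for code integration (must start by day 12); QA pass (must start by day 16); cert submission (must start by day 26). The tightest is day 12, so level scripting must start by 12 − 4 = day 8.
Nothing follows localization; the deadline of day 38 is its only limit. It must start by 38 − 1 = day 37.
The design doc has several dependents: level scripting (must start by day 8); code integration (must start by day 12); localization (must start by day 37, minus 3-day gap → day 34); QA pass (must start by day 16). The earliest of those limits is day 8, so the design doc must start by 8 − 3 = day 5.

5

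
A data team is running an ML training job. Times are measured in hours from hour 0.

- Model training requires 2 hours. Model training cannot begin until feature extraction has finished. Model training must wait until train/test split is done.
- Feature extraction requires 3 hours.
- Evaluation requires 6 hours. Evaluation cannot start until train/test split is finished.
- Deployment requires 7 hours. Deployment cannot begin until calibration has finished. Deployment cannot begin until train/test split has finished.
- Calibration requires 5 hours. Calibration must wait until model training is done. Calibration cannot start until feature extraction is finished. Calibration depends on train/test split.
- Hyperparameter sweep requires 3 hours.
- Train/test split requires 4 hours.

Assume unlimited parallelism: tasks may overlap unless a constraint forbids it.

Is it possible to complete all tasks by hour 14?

No

Hyperparameter sweep can start immediately at hour 0; it finishes at hour 3.
Train/test split has no prerequisites, so it starts at hour 0 and finishes at hour 4.
After train/test split (finishes hour 4), evaluation can start at hour 4 and finishes at hour 10.
Nothing blocks feature extraction, so it runs from hour 0 to hour 3.
Model training cannot start until feature extraction (finishes hour 3); train/test split (finishes hour 4). The controlling bound is hour 4, so model training finishes at 4 + 2 = hour 6.
For calibration: model training (finishes hour 6); feature extraction (finishes hour 3); train/test split (finishes hour 4). Taking the maximum gives a start of hour 6, and it finishes at 6 + 5 = hour 11.
Deployment cannot start until calibration (finishes hour 11); train/test split (finishes hour 4). The controlling bound is hour 11, so deployment finishes at 11 + 7 = hour 18.
The earliest everything can be done is hour 18, which is after the deadline of 14, so it is not possible.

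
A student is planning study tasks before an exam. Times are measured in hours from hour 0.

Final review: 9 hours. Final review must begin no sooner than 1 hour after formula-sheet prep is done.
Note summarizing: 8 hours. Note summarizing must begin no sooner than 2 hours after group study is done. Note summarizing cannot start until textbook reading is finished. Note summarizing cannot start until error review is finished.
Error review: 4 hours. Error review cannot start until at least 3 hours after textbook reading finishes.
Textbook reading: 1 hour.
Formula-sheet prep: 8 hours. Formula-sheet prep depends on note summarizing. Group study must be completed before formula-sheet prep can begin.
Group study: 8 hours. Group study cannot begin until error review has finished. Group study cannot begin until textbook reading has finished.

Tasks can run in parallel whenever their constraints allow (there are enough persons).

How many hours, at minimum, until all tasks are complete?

44

Textbook reading has no prerequisites, so it starts at hour 0 and finishes at hour 1.
Error review cannot begin until textbook reading (finishes hour 1, plus 3-hour gap → hour 4). It runs from hour 4 to 4 + 4 = hour 8.
Group study needs all of error review (finishes hour 8); textbook reading (finishes hour 1). That puts its earliest start at hour 8; it finishes at 8 + 8 = hour 16.
Note summarizing needs all of group study (finishes hour 16, plus 2-hour gap → hour 18); textbook reading (finishes hour 1); error review (finishes hour 8). That puts its earliest start at hour 18; it finishes at 18 + 8 = hour 26.
Formula-sheet prep needs all of note summarizing (finishes hour 26); group study (finishes hour 16). That puts its earliest start at hour 26; it finishes at 26 + 8 = hour 34.
After formula-sheet prep (finishes hour 34, plus 1-hour gap → hour 35), final review can start at hour 35 and finishes at hour 44.
All tasks are finished once the last one completes. Finish times: Textbook reading at 1, Error review at 8, Group study at 16, Note summarizing at 26, Formula-sheet prep at 34, Final review at 44. The latest is hour 44.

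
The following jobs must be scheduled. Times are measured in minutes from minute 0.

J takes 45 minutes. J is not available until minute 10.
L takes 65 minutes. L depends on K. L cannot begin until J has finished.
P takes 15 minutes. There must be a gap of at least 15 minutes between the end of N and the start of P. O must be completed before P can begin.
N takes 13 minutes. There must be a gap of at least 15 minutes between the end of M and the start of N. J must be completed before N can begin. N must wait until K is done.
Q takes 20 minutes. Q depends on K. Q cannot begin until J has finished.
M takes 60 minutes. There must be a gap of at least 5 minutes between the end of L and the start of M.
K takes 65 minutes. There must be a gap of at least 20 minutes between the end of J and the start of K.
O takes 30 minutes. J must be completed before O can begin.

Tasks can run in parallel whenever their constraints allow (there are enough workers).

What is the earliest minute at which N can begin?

285

After its own release at minute 10, J can start at minute 10 and finishes at minute 55.
K waits on J (finishes minute 55, plus 20-minute gap → minute 75), so it starts at minute 75 and finishes at 75 + 65 = minute 140.
L has to wait for K (finishes minute 140); J (finishes minute 55). The latest of these is minute 140, so L runs minute 140 to 140 + 65 = minute 205.
M cannot begin until L (finishes minute 205, plus 5-minute gap → minute 210). It runs from minute 210 to 210 + 60 = minute 270.
N waits on M (finishes minute 270, plus 15-minute gap → minute 285); J (finishes minute 55); K (finishes minute 140). The latest of these is minute 285, which is the earliest N can start.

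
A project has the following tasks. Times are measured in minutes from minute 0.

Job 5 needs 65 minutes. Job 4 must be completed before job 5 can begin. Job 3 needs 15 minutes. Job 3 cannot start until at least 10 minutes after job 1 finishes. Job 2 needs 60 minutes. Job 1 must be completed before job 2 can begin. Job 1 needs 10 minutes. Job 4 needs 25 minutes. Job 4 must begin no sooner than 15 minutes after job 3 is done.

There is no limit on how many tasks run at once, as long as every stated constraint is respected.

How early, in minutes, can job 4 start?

50

Job 1 has no prerequisites, so it starts at minute 0 and finishes at minute 10.
After job 1 (finishes minute 10, plus 10-minute gap → minute 20), job 3 can start at minute 20 and finishes at minute 35.
Job 4 waits on job 3 (finishes minute 35, plus 15-minute gap → minute 50), so the earliest it can start is minute 50.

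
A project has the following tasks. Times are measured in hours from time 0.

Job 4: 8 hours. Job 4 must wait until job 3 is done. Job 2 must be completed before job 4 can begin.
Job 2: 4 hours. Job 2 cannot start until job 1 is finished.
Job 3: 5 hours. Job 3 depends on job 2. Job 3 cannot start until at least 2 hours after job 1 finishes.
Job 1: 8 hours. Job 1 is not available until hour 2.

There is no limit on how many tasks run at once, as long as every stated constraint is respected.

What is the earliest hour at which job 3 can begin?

After its own release at hour 2, job 1 can start at hour 2 and finishes at hour 10.
Job 2 waits on job 1 (finishes hour 10), so it starts at hour 10 and finishes at 10 + 4 = hour 14.
Job 3 waits on job 2 (finishes hour 14); job 1 (finishes hour 10, plus 2-hour gap → hour 12). The latest of these is hour 14, which is the earliest job 3 can start.

14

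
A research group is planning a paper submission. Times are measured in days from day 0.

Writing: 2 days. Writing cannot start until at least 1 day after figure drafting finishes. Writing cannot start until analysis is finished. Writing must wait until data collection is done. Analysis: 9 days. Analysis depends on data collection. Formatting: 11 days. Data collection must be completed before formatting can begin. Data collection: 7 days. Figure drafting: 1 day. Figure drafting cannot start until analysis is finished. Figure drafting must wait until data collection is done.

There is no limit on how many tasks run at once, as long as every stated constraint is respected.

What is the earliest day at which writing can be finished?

20

Data collection has no prerequisites, so it starts at day 0 and finishes at day 7.
Analysis cannot begin until data collection (finishes day 7). It runs from day 7 to 7 + 9 = day 16.
Figure drafting needs all of analysis (finishes day 16); data collection (finishes day 7). That puts its earliest start at day 16; it finishes at 16 + 1 = day 17.
Writing cannot start until figure drafting (finishes day 17, plus 1-day gap → day 18); analysis (finishes day 16); data collection (finishes day 7). The controlling bound is day 18, so writing finishes at 18 + 2 = day 20.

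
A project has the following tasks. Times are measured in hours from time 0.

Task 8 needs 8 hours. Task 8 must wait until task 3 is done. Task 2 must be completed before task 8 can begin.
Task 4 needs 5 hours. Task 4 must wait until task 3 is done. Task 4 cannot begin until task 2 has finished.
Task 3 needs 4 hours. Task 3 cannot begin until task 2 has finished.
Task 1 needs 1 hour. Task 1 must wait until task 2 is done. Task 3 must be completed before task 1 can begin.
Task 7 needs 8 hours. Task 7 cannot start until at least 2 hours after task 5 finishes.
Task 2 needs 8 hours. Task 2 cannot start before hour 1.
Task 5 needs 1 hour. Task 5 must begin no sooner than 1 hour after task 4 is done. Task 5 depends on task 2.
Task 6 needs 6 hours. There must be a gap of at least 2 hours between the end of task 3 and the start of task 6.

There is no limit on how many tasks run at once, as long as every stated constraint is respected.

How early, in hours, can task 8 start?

13

Task 2 cannot begin until its own release at hour 1. It runs from hour 1 to 1 + 8 = hour 9.
Task 3 cannot begin until task 2 (finishes hour 9). It runs from hour 9 to 9 + 4 = hour 13.
Task 8 waits on task 3 (finishes hour 13); task 2 (finishes hour 9). The latest of these is hour 13, which is the earliest task 8 can start.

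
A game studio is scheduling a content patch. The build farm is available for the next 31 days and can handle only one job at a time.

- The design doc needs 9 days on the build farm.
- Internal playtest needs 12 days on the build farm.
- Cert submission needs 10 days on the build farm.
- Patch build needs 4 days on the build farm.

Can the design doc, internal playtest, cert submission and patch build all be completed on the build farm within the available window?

No

Running back to back, the jobs need 9 + 12 + 10 + 4 = 35 days on the build farm.
Since 35 > 31, they cannot all fit.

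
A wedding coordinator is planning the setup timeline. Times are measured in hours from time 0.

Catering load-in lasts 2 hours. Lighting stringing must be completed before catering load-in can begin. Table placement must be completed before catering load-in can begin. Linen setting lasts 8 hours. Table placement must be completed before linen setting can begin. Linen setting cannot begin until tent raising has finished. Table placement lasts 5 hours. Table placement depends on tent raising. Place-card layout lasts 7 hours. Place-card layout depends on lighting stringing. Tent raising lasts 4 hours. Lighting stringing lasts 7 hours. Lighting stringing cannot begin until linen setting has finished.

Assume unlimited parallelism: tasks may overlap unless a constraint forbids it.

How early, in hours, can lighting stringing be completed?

Tent raising can start immediately at hour 0; it finishes at hour 4.
Table placement waits on tent raising (finishes hour 4), so it starts at hour 4 and finishes at 4 + 5 = hour 9.
For linen setting: table placement (finishes hour 9); tent raising (finishes hour 4). Taking the maximum gives a start of hour 9, and it finishes at 9 + 8 = hour 17.
After linen setting (finishes hour 17), lighting stringing can start at hour 17 and finishes at hour 24.

24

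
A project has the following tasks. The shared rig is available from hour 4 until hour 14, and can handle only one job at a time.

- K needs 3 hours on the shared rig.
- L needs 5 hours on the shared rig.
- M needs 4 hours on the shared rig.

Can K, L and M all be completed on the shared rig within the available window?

No

The shared rig window is 14 − 4 = 10 hours.
Running back to back, the jobs need 3 + 5 + 4 = 12 hours on the shared rig.
Since 12 > 10, they cannot all fit.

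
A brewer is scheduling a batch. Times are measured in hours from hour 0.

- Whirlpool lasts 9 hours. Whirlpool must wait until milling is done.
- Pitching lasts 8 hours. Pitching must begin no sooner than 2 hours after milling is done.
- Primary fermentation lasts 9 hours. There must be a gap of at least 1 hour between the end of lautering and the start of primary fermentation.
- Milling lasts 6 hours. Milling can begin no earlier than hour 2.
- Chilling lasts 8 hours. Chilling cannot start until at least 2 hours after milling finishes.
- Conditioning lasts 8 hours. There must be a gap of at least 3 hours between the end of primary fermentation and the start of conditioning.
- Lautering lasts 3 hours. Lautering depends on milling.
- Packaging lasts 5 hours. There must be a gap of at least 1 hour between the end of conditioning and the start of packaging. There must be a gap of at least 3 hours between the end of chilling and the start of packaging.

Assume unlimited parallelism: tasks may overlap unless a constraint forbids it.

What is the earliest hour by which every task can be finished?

Milling waits on its own release at hour 2, so it starts at hour 2 and finishes at 2 + 6 = hour 8.
After milling (finishes hour 8, plus 2-hour gap → hour 10), pitching can start at hour 10 and finishes at hour 18.
Chilling waits on milling (finishes hour 8, plus 2-hour gap → hour 10), so it starts at hour 10 and finishes at 10 + 8 = hour 18.
After milling (finishes hour 8), whirlpool can start at hour 8 and finishes at hour 17.
Lautering waits on milling (finishes hour 8), so it starts at hour 8 and finishes at 8 + 3 = hour 11.
After lautering (finishes hour 11, plus 1-hour gap → hour 12), primary fermentation can start at hour 12 and finishes at hour 21.
Conditioning cannot begin until primary fermentation (finishes hour 21, plus 3-hour gap → hour 24). It runs from hour 24 to 24 + 8 = hour 32.
Packaging cannot start until conditioning (finishes hour 32, plus 1-hour gap → hour 33); chilling (finishes hour 18, plus 3-hour gap → hour 21). The controlling bound is hour 33, so packaging finishes at 33 + 5 = hour 38.
All tasks are finished once the last one completes. Finish times: Milling at 8, Lautering at 11, Whirlpool at 17, Chilling at 18, Pitching at 18, Primary fermentation at 21, Conditioning at 32, Packaging at 38. The latest is hour 38.

38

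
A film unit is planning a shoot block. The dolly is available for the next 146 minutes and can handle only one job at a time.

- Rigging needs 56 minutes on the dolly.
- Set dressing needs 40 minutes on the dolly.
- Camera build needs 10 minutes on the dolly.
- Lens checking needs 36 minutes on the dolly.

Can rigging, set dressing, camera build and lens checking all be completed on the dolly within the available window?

Running back to back, the jobs need 56 + 40 + 10 + 36 = 142 minutes on the dolly.
Since 142 ≤ 146, they fit within the window.

Yes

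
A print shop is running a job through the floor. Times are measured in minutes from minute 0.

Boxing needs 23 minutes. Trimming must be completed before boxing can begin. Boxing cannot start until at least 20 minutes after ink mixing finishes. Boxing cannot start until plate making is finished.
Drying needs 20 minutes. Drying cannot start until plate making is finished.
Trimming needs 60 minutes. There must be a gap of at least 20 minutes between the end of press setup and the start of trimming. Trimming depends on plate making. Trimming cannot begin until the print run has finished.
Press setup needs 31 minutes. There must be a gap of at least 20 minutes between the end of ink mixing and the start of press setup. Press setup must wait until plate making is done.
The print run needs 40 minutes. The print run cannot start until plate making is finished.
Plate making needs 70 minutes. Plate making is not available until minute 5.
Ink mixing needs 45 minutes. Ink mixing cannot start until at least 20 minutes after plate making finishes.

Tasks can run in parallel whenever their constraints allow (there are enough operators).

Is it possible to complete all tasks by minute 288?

Plate making cannot begin until its own release at minute 5. It runs from minute 5 to 5 + 70 = minute 75.
Drying cannot begin until plate making (finishes minute 75). It runs from minute 75 to 75 + 20 = minute 95.
After plate making (finishes minute 75), the print run can start at minute 75 and finishes at minute 115.
Ink mixing waits on plate making (finishes minute 75, plus 20-minute gap → minute 95), so it starts at minute 95 and finishes at 95 + 45 = minute 140.
Press setup needs all of ink mixing (finishes minute 140, plus 20-minute gap → minute 160); plate making (finishes minute 75). That puts its earliest start at minute 160; it finishes at 160 + 31 = minute 191.
For trimming: press setup (finishes minute 191, plus 20-minute gap → minute 211); plate making (finishes minute 75); the print run (finishes minute 115). Taking the maximum gives a start of minute 211, and it finishes at 211 + 60 = minute 271.
Boxing needs all of trimming (finishes minute 271); ink mixing (finishes minute 140, plus 20-minute gap → minute 160); plate making (finishes minute 75). That puts its earliest start at minute 271; it finishes at 271 + 23 = minute 294.
The earliest everything can be done is minute 294, which is after the deadline of 288, so it is not possible.

No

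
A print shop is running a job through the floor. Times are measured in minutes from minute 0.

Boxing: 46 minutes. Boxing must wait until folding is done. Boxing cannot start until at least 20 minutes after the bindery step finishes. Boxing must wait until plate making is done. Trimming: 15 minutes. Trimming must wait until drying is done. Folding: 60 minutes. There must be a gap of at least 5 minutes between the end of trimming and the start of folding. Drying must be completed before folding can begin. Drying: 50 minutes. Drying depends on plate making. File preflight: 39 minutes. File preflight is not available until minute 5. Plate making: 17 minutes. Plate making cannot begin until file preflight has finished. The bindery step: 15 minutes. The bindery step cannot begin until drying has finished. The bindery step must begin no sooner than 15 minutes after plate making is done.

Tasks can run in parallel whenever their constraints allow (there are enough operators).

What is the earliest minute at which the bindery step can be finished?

File preflight waits on its own release at minute 5, so it starts at minute 5 and finishes at 5 + 39 = minute 44.
After file preflight (finishes minute 44), plate making can start at minute 44 and finishes at minute 61.
Drying waits on plate making (finishes minute 61), so it starts at minute 61 and finishes at 61 + 50 = minute 111.
For the bindery step: drying (finishes minute 111); plate making (finishes minute 61, plus 15-minute gap → minute 76). Taking the maximum gives a start of minute 111, and it finishes at 111 + 15 = minute 126.

126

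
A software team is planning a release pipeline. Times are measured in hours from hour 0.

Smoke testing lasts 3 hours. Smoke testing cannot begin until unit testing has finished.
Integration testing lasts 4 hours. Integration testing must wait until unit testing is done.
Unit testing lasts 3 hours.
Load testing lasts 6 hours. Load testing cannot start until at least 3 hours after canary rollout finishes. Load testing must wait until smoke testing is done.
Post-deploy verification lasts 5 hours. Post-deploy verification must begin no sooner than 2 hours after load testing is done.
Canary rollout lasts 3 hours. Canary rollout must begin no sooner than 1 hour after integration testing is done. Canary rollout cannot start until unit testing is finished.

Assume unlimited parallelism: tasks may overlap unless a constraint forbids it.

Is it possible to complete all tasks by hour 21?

Unit testing has no prerequisites, so it starts at hour 0 and finishes at hour 3.
Smoke testing waits on unit testing (finishes hour 3), so it starts at hour 3 and finishes at 3 + 3 = hour 6.
After unit testing (finishes hour 3), integration testing can start at hour 3 and finishes at hour 7.
For canary rollout: integration testing (finishes hour 7, plus 1-hour gap → hour 8); unit testing (finishes hour 3). Taking the maximum gives a start of hour 8, and it finishes at 8 + 3 = hour 11.
Load testing cannot start until canary rollout (finishes hour 11, plus 3-hour gap → hour 14); smoke testing (finishes hour 6). The controlling bound is hour 14, so load testing finishes at 14 + 6 = hour 20.
After load testing (finishes hour 20, plus 2-hour gap → hour 22), post-deploy verification can start at hour 22 and finishes at hour 27.
The earliest everything can be done is hour 27, which is after the deadline of 21, so it is not possible.

No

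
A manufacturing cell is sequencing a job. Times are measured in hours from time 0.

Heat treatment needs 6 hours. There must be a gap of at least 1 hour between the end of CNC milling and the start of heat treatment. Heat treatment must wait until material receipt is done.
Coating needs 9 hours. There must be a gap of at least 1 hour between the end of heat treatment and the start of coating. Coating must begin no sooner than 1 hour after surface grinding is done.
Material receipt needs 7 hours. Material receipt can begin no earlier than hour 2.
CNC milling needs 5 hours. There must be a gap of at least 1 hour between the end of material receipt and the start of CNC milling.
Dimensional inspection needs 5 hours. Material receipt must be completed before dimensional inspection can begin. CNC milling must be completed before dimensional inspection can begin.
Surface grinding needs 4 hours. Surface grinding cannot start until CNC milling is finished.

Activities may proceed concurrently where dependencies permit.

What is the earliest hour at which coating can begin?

After its own release at hour 2, material receipt can start at hour 2 and finishes at hour 9.
After material receipt (finishes hour 9, plus 1-hour gap → hour 10), CNC milling can start at hour 10 and finishes at hour 15.
Surface grinding cannot begin until CNC milling (finishes hour 15). It runs from hour 15 to 15 + 4 = hour 19.
For heat treatment: CNC milling (finishes hour 15, plus 1-hour gap → hour 16); material receipt (finishes hour 9). Taking the maximum gives a start of hour 16, and it finishes at 16 + 6 = hour 22.
Coating waits on heat treatment (finishes hour 22, plus 1-hour gap → hour 23); surface grinding (finishes hour 19, plus 1-hour gap → hour 20). The latest of these is hour 23, which is the earliest coating can start.

23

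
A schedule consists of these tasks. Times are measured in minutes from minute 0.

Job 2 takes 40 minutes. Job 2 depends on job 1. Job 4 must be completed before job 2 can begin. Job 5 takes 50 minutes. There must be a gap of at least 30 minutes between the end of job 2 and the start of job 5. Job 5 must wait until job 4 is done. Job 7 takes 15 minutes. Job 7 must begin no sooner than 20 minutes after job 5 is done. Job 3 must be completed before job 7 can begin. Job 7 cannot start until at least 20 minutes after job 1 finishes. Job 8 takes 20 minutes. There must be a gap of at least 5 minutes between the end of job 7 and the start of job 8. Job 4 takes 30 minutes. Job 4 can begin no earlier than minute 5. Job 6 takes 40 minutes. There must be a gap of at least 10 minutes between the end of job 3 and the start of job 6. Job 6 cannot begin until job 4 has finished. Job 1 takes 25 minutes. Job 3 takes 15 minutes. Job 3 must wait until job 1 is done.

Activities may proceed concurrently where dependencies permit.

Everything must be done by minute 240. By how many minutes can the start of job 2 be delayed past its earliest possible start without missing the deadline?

25

Job 4 cannot begin until its own release at minute 5. It runs from minute 5 to 5 + 30 = minute 35.
Job 1 can start immediately at minute 0; it finishes at minute 25.
For job 2: job 1 (finishes minute 25); job 4 (finishes minute 35). Taking the maximum gives a start of minute 35, and it finishes at 35 + 40 = minute 75.

Working backward from the deadline:
Job 8 has no dependents, so it just needs to finish by minute 240. Starting by 240 − 20 = minute 220 achieves that.
Job 7 must finish before job 8 (must start by minute 220, minus 5-minute gap → minute 215). With a 15-minute duration, job 7 must start by 215 − 15 = minute 200.
Job 5 must finish before job 7 (must start by minute 200, minus 20-minute gap → minute 180). With a 50-minute duration, job 5 must start by 180 − 50 = minute 130.
Job 2 must finish before job 5 (must start by minute 130, minus 30-minute gap → minute 100). With a 40-minute duration, job 2 must start by 100 − 40 = minute 60.
So job 2 can start as early as minute 35 and as late as minute 60, giving 60 − 35 = 25 minutes of slack.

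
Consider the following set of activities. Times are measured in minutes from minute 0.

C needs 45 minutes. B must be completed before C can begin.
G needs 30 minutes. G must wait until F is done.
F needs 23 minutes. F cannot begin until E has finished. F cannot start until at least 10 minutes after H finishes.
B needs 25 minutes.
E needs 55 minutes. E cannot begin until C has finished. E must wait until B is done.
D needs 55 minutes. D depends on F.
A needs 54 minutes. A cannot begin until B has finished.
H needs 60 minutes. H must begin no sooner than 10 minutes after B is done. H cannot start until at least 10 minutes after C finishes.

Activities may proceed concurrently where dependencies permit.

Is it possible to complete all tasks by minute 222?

No

Nothing blocks B, so it runs from minute 0 to minute 25.
After B (finishes minute 25), C can start at minute 25 and finishes at minute 70.
For H: B (finishes minute 25, plus 10-minute gap → minute 35); C (finishes minute 70, plus 10-minute gap → minute 80). Taking the maximum gives a start of minute 80, and it finishes at 80 + 60 = minute 140.
E has to wait for C (finishes minute 70); B (finishes minute 25). The latest of these is minute 70, so E runs minute 70 to 70 + 55 = minute 125.
For F: E (finishes minute 125); H (finishes minute 140, plus 10-minute gap → minute 150). Taking the maximum gives a start of minute 150, and it finishes at 150 + 23 = minute 173.
G waits on F (finishes minute 173), so it starts at minute 173 and finishes at 173 + 30 = minute 203.
After F (finishes minute 173), D can start at minute 173 and finishes at minute 228.
After B (finishes minute 25), A can start at minute 25 and finishes at minute 79.
The earliest everything can be done is minute 228, which is after the deadline of 222, so it is not possible.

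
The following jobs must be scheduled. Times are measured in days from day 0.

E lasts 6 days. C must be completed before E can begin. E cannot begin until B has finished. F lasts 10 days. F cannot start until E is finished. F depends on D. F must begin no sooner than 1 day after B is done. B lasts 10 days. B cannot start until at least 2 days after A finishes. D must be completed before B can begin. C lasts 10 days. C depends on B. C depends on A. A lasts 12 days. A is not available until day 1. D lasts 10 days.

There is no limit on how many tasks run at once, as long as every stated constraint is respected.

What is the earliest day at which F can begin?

41

Nothing blocks D, so it runs from day 0 to day 10.
A waits on its own release at day 1, so it starts at day 1 and finishes at 1 + 12 = day 13.
For B: A (finishes day 13, plus 2-day gap → day 15); D (finishes day 10). Taking the maximum gives a start of day 15, and it finishes at 15 + 10 = day 25.
C cannot start until B (finishes day 25); A (finishes day 13). The controlling bound is day 25, so C finishes at 25 + 10 = day 35.
For E: C (finishes day 35); B (finishes day 25). Taking the maximum gives a start of day 35, and it finishes at 35 + 6 = day 41.
F waits on E (finishes day 41); D (finishes day 10); B (finishes day 25, plus 1-day gap → day 26). The latest of these is day 41, which is the earliest F can start.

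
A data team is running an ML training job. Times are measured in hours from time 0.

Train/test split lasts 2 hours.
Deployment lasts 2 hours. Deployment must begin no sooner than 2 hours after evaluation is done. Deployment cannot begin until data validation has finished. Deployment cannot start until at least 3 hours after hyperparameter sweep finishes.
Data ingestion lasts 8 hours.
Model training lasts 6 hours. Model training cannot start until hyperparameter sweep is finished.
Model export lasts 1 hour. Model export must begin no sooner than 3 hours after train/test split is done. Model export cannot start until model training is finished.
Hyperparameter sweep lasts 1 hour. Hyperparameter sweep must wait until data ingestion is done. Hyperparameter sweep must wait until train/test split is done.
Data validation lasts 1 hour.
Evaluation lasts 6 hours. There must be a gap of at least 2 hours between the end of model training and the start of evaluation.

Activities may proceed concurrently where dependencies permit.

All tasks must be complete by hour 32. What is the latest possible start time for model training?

14

Deployment must finish by hour 32; it takes 2 hours, so it must start by 32 − 2 = hour 30.
Since deployment (must start by hour 30, minus 2-hour gap → hour 28) depends on it, evaluation must finish by hour 28. Backing off its 6-hour duration gives a latest start of hour 22.
Nothing follows model export; the deadline of hour 32 is its only limit. It must start by 32 − 1 = hour 31.
Model training must finish in time for evaluation (must start by hour 22, minus 2-hour gap → hour 20); model export (must start by hour 31). The tightest is hour 20, so model training must start by 20 − 6 = hour 14.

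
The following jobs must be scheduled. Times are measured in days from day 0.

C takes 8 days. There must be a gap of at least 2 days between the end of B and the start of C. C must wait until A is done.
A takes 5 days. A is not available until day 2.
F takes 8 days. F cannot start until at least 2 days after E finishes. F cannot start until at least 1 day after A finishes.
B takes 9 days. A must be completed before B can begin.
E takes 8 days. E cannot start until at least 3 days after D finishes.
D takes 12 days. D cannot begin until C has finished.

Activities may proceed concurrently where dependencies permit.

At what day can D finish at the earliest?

After its own release at day 2, A can start at day 2 and finishes at day 7.
B waits on A (finishes day 7), so it starts at day 7 and finishes at 7 + 9 = day 16.
C cannot start until B (finishes day 16, plus 2-day gap → day 18); A (finishes day 7). The controlling bound is day 18, so C finishes at 18 + 8 = day 26.
D cannot begin until C (finishes day 26). It runs from day 26 to 26 + 12 = day 38.

38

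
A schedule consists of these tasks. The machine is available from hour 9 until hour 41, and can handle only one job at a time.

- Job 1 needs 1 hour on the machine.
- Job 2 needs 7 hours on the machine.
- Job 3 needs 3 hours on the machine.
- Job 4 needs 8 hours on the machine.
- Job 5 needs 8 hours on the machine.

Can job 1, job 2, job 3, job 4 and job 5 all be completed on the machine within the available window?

The machine window is 41 − 9 = 32 hours.
Running back to back, the jobs need 1 + 7 + 3 + 8 + 8 = 27 hours on the machine.
Since 27 ≤ 32, they fit within the window.

Yes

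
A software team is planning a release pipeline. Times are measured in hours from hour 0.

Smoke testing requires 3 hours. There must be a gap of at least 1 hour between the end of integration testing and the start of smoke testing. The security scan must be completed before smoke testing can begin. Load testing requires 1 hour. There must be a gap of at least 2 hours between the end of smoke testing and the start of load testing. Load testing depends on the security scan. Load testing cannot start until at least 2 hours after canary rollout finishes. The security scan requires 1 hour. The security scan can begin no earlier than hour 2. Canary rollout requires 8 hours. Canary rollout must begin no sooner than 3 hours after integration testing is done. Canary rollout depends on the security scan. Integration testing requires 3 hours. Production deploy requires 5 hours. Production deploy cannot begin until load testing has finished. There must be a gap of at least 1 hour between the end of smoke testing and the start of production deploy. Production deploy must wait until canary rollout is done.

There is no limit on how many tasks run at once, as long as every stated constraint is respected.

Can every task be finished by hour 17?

No

The security scan waits on its own release at hour 2, so it starts at hour 2 and finishes at 2 + 1 = hour 3.
Integration testing has no prerequisites, so it starts at hour 0 and finishes at hour 3.
Canary rollout needs all of integration testing (finishes hour 3, plus 3-hour gap → hour 6); the security scan (finishes hour 3). That puts its earliest start at hour 6; it finishes at 6 + 8 = hour 14.
Smoke testing cannot start until integration testing (finishes hour 3, plus 1-hour gap → hour 4); the security scan (finishes hour 3). The controlling bound is hour 4, so smoke testing finishes at 4 + 3 = hour 7.
Load testing needs all of smoke testing (finishes hour 7, plus 2-hour gap → hour 9); the security scan (finishes hour 3); canary rollout (finishes hour 14, plus 2-hour gap → hour 16). That puts its earliest start at hour 16; it finishes at 16 + 1 = hour 17.
Production deploy needs all of load testing (finishes hour 17); smoke testing (finishes hour 7, plus 1-hour gap → hour 8); canary rollout (finishes hour 14). That puts its earliest start at hour 17; it finishes at 17 + 5 = hour 22.
The earliest everything can be done is hour 22, which is after the deadline of 17, so it is not possible.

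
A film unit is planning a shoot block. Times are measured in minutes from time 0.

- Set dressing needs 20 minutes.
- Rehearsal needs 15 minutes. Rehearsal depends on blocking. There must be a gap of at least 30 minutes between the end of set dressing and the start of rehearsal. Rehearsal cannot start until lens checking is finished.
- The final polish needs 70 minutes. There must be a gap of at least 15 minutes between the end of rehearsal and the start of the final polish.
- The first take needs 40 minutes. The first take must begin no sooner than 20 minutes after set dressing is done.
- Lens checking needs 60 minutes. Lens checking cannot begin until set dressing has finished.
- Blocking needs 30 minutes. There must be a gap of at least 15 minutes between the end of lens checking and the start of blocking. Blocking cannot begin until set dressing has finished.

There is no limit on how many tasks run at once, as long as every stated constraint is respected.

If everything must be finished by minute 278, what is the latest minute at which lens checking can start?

73

The final polish has no dependents, so it just needs to finish by minute 278. Starting by 278 − 70 = minute 208 achieves that.
Rehearsal has to be done before the final polish (must start by minute 208, minus 15-minute gap → minute 193). That means finishing by minute 193, i.e. starting by 193 − 15 = minute 178.
Blocking has to be done before rehearsal (must start by minute 178). That means finishing by minute 178, i.e. starting by 178 − 30 = minute 148.
For lens checking: blocking (must start by minute 148, minus 15-minute gap → minute 133); rehearsal (must start by minute 178). The most restrictive is minute 133; with a 60-minute duration, lens checking must start by minute 73.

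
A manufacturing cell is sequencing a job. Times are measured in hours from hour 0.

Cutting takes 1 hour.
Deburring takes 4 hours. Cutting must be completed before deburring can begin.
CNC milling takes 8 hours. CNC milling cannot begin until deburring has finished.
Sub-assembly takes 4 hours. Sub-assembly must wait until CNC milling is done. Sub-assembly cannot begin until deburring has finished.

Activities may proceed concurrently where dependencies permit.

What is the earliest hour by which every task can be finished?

Cutting can start immediately at hour 0; it finishes at hour 1.
Deburring cannot begin until cutting (finishes hour 1). It runs from hour 1 to 1 + 4 = hour 5.
After deburring (finishes hour 5), CNC milling can start at hour 5 and finishes at hour 13.
Sub-assembly has to wait for CNC milling (finishes hour 13); deburring (finishes hour 5). The latest of these is hour 13, so sub-assembly runs hour 13 to 13 + 4 = hour 17.
All tasks are finished once the last one completes. Finish times: Cutting at 1, Deburring at 5, CNC milling at 13, Sub-assembly at 17. The latest is hour 17.

17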